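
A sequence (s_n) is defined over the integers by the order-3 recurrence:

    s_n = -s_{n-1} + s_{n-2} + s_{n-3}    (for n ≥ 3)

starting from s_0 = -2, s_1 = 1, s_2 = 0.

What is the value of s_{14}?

12

s_3 = -1·0 + 1·1 + 1·-2 = -1
s_4 = -1·-1 + 1·0 + 1·1 = 2
s_5 = -1·2 + 1·-1 + 1·0 = -3
s_6 = -1·-3 + 1·2 + 1·-1 = 4
s_7 = -1·4 + 1·-3 + 1·2 = -5
s_8 = -1·-5 + 1·4 + 1·-3 = 6
s_9 = -1·6 + 1·-5 + 1·4 = -7
s_10 = -1·-7 + 1·6 + 1·-5 = 8
s_11 = -1·8 + 1·-7 + 1·6 = -9
s_12 = -1·-9 + 1·8 + 1·-7 = 10
s_13 = -1·10 + 1·-9 + 1·8 = -11
s_14 = -1·-11 + 1·10 + 1·-9 = 12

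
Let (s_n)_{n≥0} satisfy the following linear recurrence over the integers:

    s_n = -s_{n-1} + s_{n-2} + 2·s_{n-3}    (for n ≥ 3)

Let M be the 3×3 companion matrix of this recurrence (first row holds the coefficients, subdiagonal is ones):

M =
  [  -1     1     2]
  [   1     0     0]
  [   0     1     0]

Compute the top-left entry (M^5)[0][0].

2

(M^5)[0][0] is the top entry after applying M 5 times to the unit state (1, 0, 0). Equivalently it is h_{7} for the auxiliary sequence (h_n) obeying the same recurrence with h_2 = 1 and h_i = 0 for 0 ≤ i < 2:
h_3 = -1·1 + 1·0 + 2·0 = -1
h_4 = -1·-1 + 1·1 + 2·0 = 2
h_5 = -1·2 + 1·-1 + 2·1 = -1
h_6 = -1·-1 + 1·2 + 2·-1 = 1
h_7 = -1·1 + 1·-1 + 2·2 = 2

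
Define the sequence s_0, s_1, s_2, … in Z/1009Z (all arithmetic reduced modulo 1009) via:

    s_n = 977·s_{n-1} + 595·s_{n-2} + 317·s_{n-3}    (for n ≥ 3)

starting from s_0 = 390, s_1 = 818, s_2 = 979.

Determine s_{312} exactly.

s_3 = 977·979 + 595·818 + 317·390 = 855
s_4 = 977·855 + 595·979 + 317·818 = 188
s_5 = 977·188 + 595·855 + 317·979 = 807
s_6 = 977·807 + 595·188 + 317·855 = 894
s_7 = 977·894 + 595·807 + 317·188 = 599
s_8 = 977·599 + 595·894 + 317·807 = 732
Continuing the recurrence:
  s_9 = 889;  s_10 = 656;  s_11 = 410;  s_12 = 136;  s_13 = 563;  s_14 = 155
  s_15 = 816;  s_16 = 406;  s_17 = 10;  s_18 = 467;  s_19 = 646;  s_20 = 41
  s_21 = 363;  s_22 = 626;  s_23 = 87;  s_24 = 437;  s_25 = 117;  s_26 = 321
  s_27 = 108;  s_28 = 630;  s_29 = 561;  s_30 = 651;  s_31 = 101;  s_32 = 946
  s_33 = 84;  s_34 = 925;  s_35 = 409;  s_36 = 893;  s_37 = 477;  s_38 = 973
  s_39 = 990;  s_40 = 236;  s_41 = 1;  s_42 = 168;  s_43 = 410;  s_44 = 383
  s_45 = 412;  s_46 = 602;  s_47 = 191;  s_48 = 380;  s_49 = 718;  s_50 = 322
  s_51 = 578;  s_52 = 127;  s_53 = 987;  s_54 = 182;  s_55 = 156;  s_56 = 469
  s_57 = 300;  s_58 = 63;  s_59 = 259;  s_60 = 190;  s_61 = 502;  s_62 = 496
  s_63 = 997;  s_64 = 588;  s_65 = 106;  s_66 = 613;  s_67 = 807;  s_68 = 192
  s_69 = 384;  s_70 = 585;  s_71 = 212;  s_72 = 897;  s_73 = 361;  s_74 = 111
  s_75 = 173;  s_76 = 389;  s_77 = 558;  s_78 = 46;  s_79 = 810;  s_80 = 752
  s_81 = 256;  s_82 = 817;  s_83 = 311;  s_84 = 347;  s_85 = 69;  s_86 = 144
  s_87 = 141;  s_88 = 123;  s_89 = 491;  s_90 = 261;  s_91 = 913;  s_92 = 215
  s_93 = 575;  s_94 = 391;  s_95 = 222;  s_96 = 180;  s_97 = 45;  s_98 = 468
  s_99 = 247;  s_100 = 283;  s_101 = 718;  s_102 = 719;  s_103 = 512;  s_104 = 330
  s_105 = 350;  s_106 = 358;  s_107 = 722;  s_108 = 174;  s_109 = 720;  s_110 = 610
  s_111 = 907;  s_112 = 153;  s_113 = 650;  s_114 = 568;  s_115 = 358;  s_116 = 811
  s_117 = 847;  s_118 = 860;  s_119 = 998;  s_120 = 594;  s_121 = 871;  s_122 = 200
  s_123 = 906;  s_124 = 857;  s_125 = 925;  s_126 = 677;  s_127 = 243;  s_128 = 126
  s_129 = 1003;  s_130 = 843;  s_131 = 315;  s_132 = 238;  s_133 = 53;  s_134 = 636
  s_135 = 864;  s_136 = 297;  s_137 = 897;  s_138 = 137;  s_139 = 927;  s_140 = 203
  s_141 = 251;  s_142 = 994;  s_143 = 268;  s_144 = 517;  s_145 = 937;  s_146 = 356
  s_147 = 685;  s_148 = 591;  s_149 = 42;  s_150 = 388;  s_151 = 139;  s_152 = 593
  s_153 = 60;  s_154 = 459;  s_155 = 130;  s_156 = 400;  s_157 = 181;  s_158 = 988
  s_159 = 70;  s_160 = 264;  s_161 = 311;  s_162 = 815;  s_163 = 493;  s_164 = 678
  s_165 = 269;  s_166 = 169;  s_167 = 279;  s_168 = 325;  s_169 = 315;  s_170 = 317
  s_171 = 813;  s_172 = 114;  s_173 = 401;  s_174 = 938;  s_175 = 539;  s_176 = 21
  s_177 = 880;  s_178 = 821;  s_179 = 494;  s_180 = 951;  s_181 = 84;  s_182 = 338
  s_183 = 598;  s_184 = 748;  s_185 = 105;  s_186 = 641;  s_187 = 595;  s_188 = 112
  s_189 = 706;  s_190 = 593;  s_191 = 710;  s_192 = 985;  s_193 = 754;  s_194 = 1006
  s_195 = 185;  s_196 = 252;  s_197 = 160;  s_198 = 656;  s_199 = 724;  s_200 = 146
  s_201 = 408;  s_202 = 622;  s_203 = 744;  s_204 = 379;  s_205 = 128;  s_206 = 180
  s_207 = 851;  s_208 = 373;  s_209 = 555;  s_210 = 721;  s_211 = 605;  s_212 = 350
  s_213 = 184;  s_214 = 637;  s_215 = 264;  s_216 = 70;  s_217 = 592;  s_218 = 449
  s_219 = 858;  s_220 = 556;  s_221 = 390;  s_222 = 61;  s_223 = 732;  s_224 = 286
  s_225 = 756;  s_226 = 656;  s_227 = 864;  s_228 = 960;  s_229 = 147;  s_230 = 896
  s_231 = 882;  s_232 = 581;  s_233 = 183;  s_234 = 916;  s_235 = 401;  s_236 = 943
  s_237 = 345;  s_238 = 123;  s_239 = 815;  s_240 = 75;  s_241 = 872;  s_242 = 628
  s_243 = 866;  s_244 = 828;  s_245 = 721;  s_246 = 477;  s_247 = 177;  s_248 = 190
  s_249 = 212;  s_250 = 935;  s_251 = 55;  s_252 = 225;  s_253 = 49;  s_254 = 410
  s_255 = 586;  s_256 = 589;  s_257 = 697;  s_258 = 332;  s_259 = 539;  s_260 = 668
  s_261 = 973;  s_262 = 399;  s_263 = 993;  s_264 = 489;  s_265 = 415;  s_266 = 173
  s_267 = 874;  s_268 = 686;  s_269 = 996;  s_270 = 533;  s_271 = 961;  s_272 = 751
  s_273 = 334;  s_274 = 188;  s_275 = 947;  s_276 = 769;  s_277 = 116;  s_278 = 319
  s_279 = 894;  s_280 = 205;  s_281 = 913;  s_282 = 809;  s_283 = 139;  s_284 = 497
  s_285 = 374;  s_286 = 894;  s_287 = 339;  s_288 = 943;  s_289 = 877;  s_290 = 778
  s_291 = 758;  s_292 = 273;  s_293 = 762;  s_294 = 971;  s_295 = 323;  s_296 = 754
  s_297 = 625;  s_298 = 287;  s_299 = 345;  s_300 = 664;  s_301 = 558;  s_302 = 251
  s_303 = 705;  s_304 = 971;  s_305 = 803;  s_306 = 622;  s_307 = 866;  s_308 = 610
  s_309 = 750;  s_310 = 0
s_311 = 977·0 + 595·750 + 317·610 = 923
s_312 = 977·923 + 595·0 + 317·750 = 360

360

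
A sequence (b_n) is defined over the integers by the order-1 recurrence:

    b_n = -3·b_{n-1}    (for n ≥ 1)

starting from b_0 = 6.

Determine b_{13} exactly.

b_1 = -3·6 = -18
b_2 = -3·-18 = 54
b_3 = -3·54 = -162
b_4 = -3·-162 = 486
b_5 = -3·486 = -1458
b_6 = -3·-1458 = 4374
b_7 = -3·4374 = -13122
b_8 = -3·-13122 = 39366
b_9 = -3·39366 = -118098
b_10 = -3·-118098 = 354294
b_11 = -3·354294 = -1062882
b_12 = -3·-1062882 = 3188646
b_13 = -3·3188646 = -9565938

-9565938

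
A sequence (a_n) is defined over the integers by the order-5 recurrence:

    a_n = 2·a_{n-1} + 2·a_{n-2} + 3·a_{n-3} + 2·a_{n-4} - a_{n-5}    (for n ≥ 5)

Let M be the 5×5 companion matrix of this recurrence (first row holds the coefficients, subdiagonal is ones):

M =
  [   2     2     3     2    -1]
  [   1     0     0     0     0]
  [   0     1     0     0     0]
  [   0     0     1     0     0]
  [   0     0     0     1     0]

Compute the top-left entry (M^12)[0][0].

421963

(M^12)[0][0] is the top entry after applying M 12 times to the unit state (1, 0, 0, 0, 0). Equivalently it is h_{16} for the auxiliary sequence (h_n) obeying the same recurrence with h_4 = 1 and h_i = 0 for 0 ≤ i < 4:
h_5 = 2·1 + 2·0 + 3·0 + 2·0 + -1·0 = 2
h_6 = 2·2 + 2·1 + 3·0 + 2·0 + -1·0 = 6
h_7 = 2·6 + 2·2 + 3·1 + 2·0 + -1·0 = 19
h_8 = 2·19 + 2·6 + 3·2 + 2·1 + -1·0 = 58
h_9 = 2·58 + 2·19 + 3·6 + 2·2 + -1·1 = 175
h_10 = 2·175 + 2·58 + 3·19 + 2·6 + -1·2 = 533
h_11 = 2·533 + 2·175 + 3·58 + 2·19 + -1·6 = 1622
h_12 = 2·1622 + 2·533 + 3·175 + 2·58 + -1·19 = 4932
h_13 = 2·4932 + 2·1622 + 3·533 + 2·175 + -1·58 = 14999
h_14 = 2·14999 + 2·4932 + 3·1622 + 2·533 + -1·175 = 45619
h_15 = 2·45619 + 2·14999 + 3·4932 + 2·1622 + -1·533 = 138743
h_16 = 2·138743 + 2·45619 + 3·14999 + 2·4932 + -1·1622 = 421963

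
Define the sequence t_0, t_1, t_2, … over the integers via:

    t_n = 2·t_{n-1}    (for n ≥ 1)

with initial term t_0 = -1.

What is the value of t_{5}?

-32

t_1 = 2·-1 = -2
t_2 = 2·-2 = -4
t_3 = 2·-4 = -8
t_4 = 2·-8 = -16
t_5 = 2·-16 = -32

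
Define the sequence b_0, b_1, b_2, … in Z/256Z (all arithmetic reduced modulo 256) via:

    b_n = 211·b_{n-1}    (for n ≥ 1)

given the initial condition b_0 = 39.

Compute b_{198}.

b_1 = 211·39 = 37
b_2 = 211·37 = 127
b_3 = 211·127 = 173
b_4 = 211·173 = 151
b_5 = 211·151 = 117
b_6 = 211·117 = 111
b_7 = 211·111 = 125
b_8 = 211·125 = 7
b_9 = 211·7 = 197
b_10 = 211·197 = 95
b_11 = 211·95 = 77
b_12 = 211·77 = 119
b_13 = 211·119 = 21
b_14 = 211·21 = 79
b_15 = 211·79 = 29
b_16 = 211·29 = 231
b_17 = 211·231 = 101
b_18 = 211·101 = 63
b_19 = 211·63 = 237
b_20 = 211·237 = 87
b_21 = 211·87 = 181
b_22 = 211·181 = 47
b_23 = 211·47 = 189
b_24 = 211·189 = 199
b_25 = 211·199 = 5
b_26 = 211·5 = 31
b_27 = 211·31 = 141
b_28 = 211·141 = 55
b_29 = 211·55 = 85
b_30 = 211·85 = 15
b_31 = 211·15 = 93
b_32 = 211·93 = 167
b_33 = 211·167 = 165
b_34 = 211·165 = 255
b_35 = 211·255 = 45
b_36 = 211·45 = 23
b_37 = 211·23 = 245
b_38 = 211·245 = 239
b_39 = 211·239 = 253
b_40 = 211·253 = 135
b_41 = 211·135 = 69
b_42 = 211·69 = 223
b_43 = 211·223 = 205
b_44 = 211·205 = 247
b_45 = 211·247 = 149
b_46 = 211·149 = 207
b_47 = 211·207 = 157
b_48 = 211·157 = 103
b_49 = 211·103 = 229
b_50 = 211·229 = 191
b_51 = 211·191 = 109
b_52 = 211·109 = 215
b_53 = 211·215 = 53
b_54 = 211·53 = 175
b_55 = 211·175 = 61
b_56 = 211·61 = 71
b_57 = 211·71 = 133
b_58 = 211·133 = 159
b_59 = 211·159 = 13
b_60 = 211·13 = 183
b_61 = 211·183 = 213
b_62 = 211·213 = 143
b_63 = 211·143 = 221
b_64 = 211·221 = 39
(b_64) = (39) = (b_0), so the sequence has period 64.
198 ≡ 6 (mod 64), hence b_198 = b_6 = 111.

111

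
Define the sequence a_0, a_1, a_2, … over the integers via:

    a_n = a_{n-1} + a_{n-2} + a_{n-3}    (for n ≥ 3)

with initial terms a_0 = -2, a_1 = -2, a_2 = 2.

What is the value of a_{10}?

a_3 = 1·2 + 1·-2 + 1·-2 = -2
a_4 = 1·-2 + 1·2 + 1·-2 = -2
a_5 = 1·-2 + 1·-2 + 1·2 = -2
a_6 = 1·-2 + 1·-2 + 1·-2 = -6
a_7 = 1·-6 + 1·-2 + 1·-2 = -10
a_8 = 1·-10 + 1·-6 + 1·-2 = -18
a_9 = 1·-18 + 1·-10 + 1·-6 = -34
a_10 = 1·-34 + 1·-18 + 1·-10 = -62

-62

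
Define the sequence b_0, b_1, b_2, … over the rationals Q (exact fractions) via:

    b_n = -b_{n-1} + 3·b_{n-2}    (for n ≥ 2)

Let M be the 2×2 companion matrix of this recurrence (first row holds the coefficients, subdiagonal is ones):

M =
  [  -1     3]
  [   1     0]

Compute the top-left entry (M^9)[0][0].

-1159

(M^9)[0][0] is the top entry after applying M 9 times to the unit state (1, 0). Equivalently it is h_{10} for the auxiliary sequence (h_n) obeying the same recurrence with h_1 = 1 and h_i = 0 for 0 ≤ i < 1:
h_2 = -1·1 + 3·0 = -1
h_3 = -1·-1 + 3·1 = 4
h_4 = -1·4 + 3·-1 = -7
h_5 = -1·-7 + 3·4 = 19
h_6 = -1·19 + 3·-7 = -40
h_7 = -1·-40 + 3·19 = 97
h_8 = -1·97 + 3·-40 = -217
h_9 = -1·-217 + 3·97 = 508
h_10 = -1·508 + 3·-217 = -1159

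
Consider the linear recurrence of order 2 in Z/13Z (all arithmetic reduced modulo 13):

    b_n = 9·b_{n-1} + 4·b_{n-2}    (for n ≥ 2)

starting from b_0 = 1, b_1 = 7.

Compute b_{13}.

2

b_2 = 9·7 + 4·1 = 2
b_3 = 9·2 + 4·7 = 7
b_4 = 9·7 + 4·2 = 6
b_5 = 9·6 + 4·7 = 4
b_6 = 9·4 + 4·6 = 8
b_7 = 9·8 + 4·4 = 10
b_8 = 9·10 + 4·8 = 5
b_9 = 9·5 + 4·10 = 7
b_10 = 9·7 + 4·5 = 5
b_11 = 9·5 + 4·7 = 8
b_12 = 9·8 + 4·5 = 1
b_13 = 9·1 + 4·8 = 2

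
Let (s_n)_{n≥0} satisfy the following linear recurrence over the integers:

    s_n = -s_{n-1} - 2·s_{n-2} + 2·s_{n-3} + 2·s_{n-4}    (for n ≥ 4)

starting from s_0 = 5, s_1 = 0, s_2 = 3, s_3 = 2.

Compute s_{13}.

162

s_4 = -1·2 + -2·3 + 2·0 + 2·5 = 2
s_5 = -1·2 + -2·2 + 2·3 + 2·0 = 0
s_6 = -1·0 + -2·2 + 2·2 + 2·3 = 6
s_7 = -1·6 + -2·0 + 2·2 + 2·2 = 2
s_8 = -1·2 + -2·6 + 2·0 + 2·2 = -10
s_9 = -1·-10 + -2·2 + 2·6 + 2·0 = 18
s_10 = -1·18 + -2·-10 + 2·2 + 2·6 = 18
s_11 = -1·18 + -2·18 + 2·-10 + 2·2 = -70
s_12 = -1·-70 + -2·18 + 2·18 + 2·-10 = 50
s_13 = -1·50 + -2·-70 + 2·18 + 2·18 = 162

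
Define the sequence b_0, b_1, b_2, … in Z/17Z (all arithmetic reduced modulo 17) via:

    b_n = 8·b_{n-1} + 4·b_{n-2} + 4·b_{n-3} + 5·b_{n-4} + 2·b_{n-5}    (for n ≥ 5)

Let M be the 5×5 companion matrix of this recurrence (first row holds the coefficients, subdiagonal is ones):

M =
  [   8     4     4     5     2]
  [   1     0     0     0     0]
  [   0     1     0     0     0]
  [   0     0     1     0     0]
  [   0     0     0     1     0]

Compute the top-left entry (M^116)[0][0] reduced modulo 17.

(M^116)[0][0] is the top entry after applying M 116 times to the unit state (1, 0, 0, 0, 0). Equivalently it is h_{120} for the auxiliary sequence (h_n) obeying the same recurrence with h_4 = 1 and h_i = 0 for 0 ≤ i < 4:
h_5 = 8·1 + 4·0 + 4·0 + 5·0 + 2·0 = 8
h_6 = 8·8 + 4·1 + 4·0 + 5·0 + 2·0 = 0
h_7 = 8·0 + 4·8 + 4·1 + 5·0 + 2·0 = 2
h_8 = 8·2 + 4·0 + 4·8 + 5·1 + 2·0 = 2
h_9 = 8·2 + 4·2 + 4·0 + 5·8 + 2·1 = 15
h_10 = 8·15 + 4·2 + 4·2 + 5·0 + 2·8 = 16
Continuing the recurrence:
  h_11 = 2;  h_12 = 1;  h_13 = 6;  h_14 = 0;  h_15 = 2;  h_16 = 15
  h_17 = 7;  h_18 = 0;  h_19 = 13;  h_20 = 7;  h_21 = 3;  h_22 = 16
  h_23 = 12;  h_24 = 12;  h_25 = 16;  h_26 = 4;  h_27 = 15;  h_28 = 12
  h_29 = 4;  h_30 = 5;  h_31 = 0;  h_32 = 7;  h_33 = 1;  h_34 = 1
  h_35 = 16;  h_36 = 1;  h_37 = 10;  h_38 = 2;  h_39 = 6;  h_40 = 14
  h_41 = 9;  h_42 = 12;  h_43 = 1;  h_44 = 4;  h_45 = 4;  h_46 = 11
  h_47 = 13;  h_48 = 16;  h_49 = 14;  h_50 = 2;  h_51 = 2;  h_52 = 16
  h_53 = 8;  h_54 = 4;  h_55 = 6;  h_56 = 10;  h_57 = 5;  h_58 = 4
  h_59 = 11;  h_60 = 16;  h_61 = 12;  h_62 = 13;  h_63 = 7;  h_64 = 3
  h_65 = 9;  h_66 = 14;  h_67 = 0;  h_68 = 2;  h_69 = 4;  h_70 = 9
  h_71 = 5;  h_72 = 0;  h_73 = 12;  h_74 = 16;  h_75 = 15;  h_76 = 4
  h_77 = 12;  h_78 = 4;  h_79 = 16;  h_80 = 4;  h_81 = 10;  h_82 = 0
  h_83 = 8;  h_84 = 3;  h_85 = 12;  h_86 = 7;  h_87 = 3;  h_88 = 12
  h_89 = 15;  h_90 = 1;  h_91 = 9;  h_92 = 15;  h_93 = 4;  h_94 = 10
  h_95 = 16;  h_96 = 5;  h_97 = 7;  h_98 = 11;  h_99 = 15;  h_100 = 11
  h_101 = 16;  h_102 = 12;  h_103 = 12;  h_104 = 4;  h_105 = 9;  h_106 = 7
  h_107 = 5;  h_108 = 12;  h_109 = 10;  h_110 = 14;  h_111 = 1;  h_112 = 4
  h_113 = 13;  h_114 = 10;  h_115 = 11;  h_116 = 15;  h_117 = 5;  h_118 = 16
h_119 = 8·16 + 4·5 + 4·15 + 5·11 + 2·10 = 11
h_120 = 8·11 + 4·16 + 4·5 + 5·15 + 2·11 = 14

14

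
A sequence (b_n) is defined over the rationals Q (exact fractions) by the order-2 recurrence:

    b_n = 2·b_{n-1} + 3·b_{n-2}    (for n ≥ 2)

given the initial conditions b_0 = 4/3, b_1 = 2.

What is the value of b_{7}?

b_2 = 2·2 + 3·4/3 = 8
b_3 = 2·8 + 3·2 = 22
b_4 = 2·22 + 3·8 = 68
b_5 = 2·68 + 3·22 = 202
b_6 = 2·202 + 3·68 = 608
b_7 = 2·608 + 3·202 = 1822

1822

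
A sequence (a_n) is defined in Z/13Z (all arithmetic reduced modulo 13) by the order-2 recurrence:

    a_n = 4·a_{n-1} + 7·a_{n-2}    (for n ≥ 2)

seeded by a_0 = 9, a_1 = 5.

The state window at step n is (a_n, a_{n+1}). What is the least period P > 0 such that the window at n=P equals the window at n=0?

168

n=0: window = (9, 5)
n=1: window = (5, 5)
n=2: window = (5, 3)
n=3: window = (3, 8)
n=4: window = (8, 1)
n=5: window = (1, 8)
n=6: window = (8, 0)
n=7: window = (0, 4)
n=8: window = (4, 3)
n=9: window = (3, 1)
n=10: window = (1, 12)
n=11: window = (12, 3)
n=12: window = (3, 5)
n=13: window = (5, 2)
n=14: window = (2, 4)
n=15: window = (4, 4)
n=16: window = (4, 5)
n=17: window = (5, 9)
n=18: window = (9, 6)
n=19: window = (6, 9)
n=20: window = (9, 0)
n=21: window = (0, 11)
n=22: window = (11, 5)
n=23: window = (5, 6)
n=24: window = (6, 7)
n=25: window = (7, 5)
n=26: window = (5, 4)
n=27: window = (4, 12)
n=28: window = (12, 11)
n=29: window = (11, 11)
n=30: window = (11, 4)
n=31: window = (4, 2)
n=32: window = (2, 10)
n=33: window = (10, 2)
n=34: window = (2, 0)
n=35: window = (0, 1)
n=36: window = (1, 4)
n=37: window = (4, 10)
n=38: window = (10, 3)
n=39: window = (3, 4)
n=40: window = (4, 11)
…
n=166: window = (7, 3)
n=167: window = (3, 9)
n=168: window = (9, 5)
window at n=168 equals window at n=0 → period = 168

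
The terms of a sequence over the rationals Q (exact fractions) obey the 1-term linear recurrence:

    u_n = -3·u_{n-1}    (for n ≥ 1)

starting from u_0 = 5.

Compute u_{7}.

u_1 = -3·5 = -15
u_2 = -3·-15 = 45
u_3 = -3·45 = -135
u_4 = -3·-135 = 405
u_5 = -3·405 = -1215
u_6 = -3·-1215 = 3645
u_7 = -3·3645 = -10935

-10935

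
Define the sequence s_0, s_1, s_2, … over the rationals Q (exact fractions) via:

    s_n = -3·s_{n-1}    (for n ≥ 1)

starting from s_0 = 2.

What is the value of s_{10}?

s_1 = -3·2 = -6
s_2 = -3·-6 = 18
s_3 = -3·18 = -54
s_4 = -3·-54 = 162
s_5 = -3·162 = -486
s_6 = -3·-486 = 1458
s_7 = -3·1458 = -4374
s_8 = -3·-4374 = 13122
s_9 = -3·13122 = -39366
s_10 = -3·-39366 = 118098

118098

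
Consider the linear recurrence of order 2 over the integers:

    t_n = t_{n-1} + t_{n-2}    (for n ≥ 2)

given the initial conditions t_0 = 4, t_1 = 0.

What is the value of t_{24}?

114628

t_2 = 1·0 + 1·4 = 4
t_3 = 1·4 + 1·0 = 4
t_4 = 1·4 + 1·4 = 8
t_5 = 1·8 + 1·4 = 12
t_6 = 1·12 + 1·8 = 20
t_7 = 1·20 + 1·12 = 32
t_8 = 1·32 + 1·20 = 52
t_9 = 1·52 + 1·32 = 84
t_10 = 1·84 + 1·52 = 136
t_11 = 1·136 + 1·84 = 220
t_12 = 1·220 + 1·136 = 356
t_13 = 1·356 + 1·220 = 576
t_14 = 1·576 + 1·356 = 932
t_15 = 1·932 + 1·576 = 1508
t_16 = 1·1508 + 1·932 = 2440
t_17 = 1·2440 + 1·1508 = 3948
t_18 = 1·3948 + 1·2440 = 6388
t_19 = 1·6388 + 1·3948 = 10336
t_20 = 1·10336 + 1·6388 = 16724
t_21 = 1·16724 + 1·10336 = 27060
t_22 = 1·27060 + 1·16724 = 43784
t_23 = 1·43784 + 1·27060 = 70844
t_24 = 1·70844 + 1·43784 = 114628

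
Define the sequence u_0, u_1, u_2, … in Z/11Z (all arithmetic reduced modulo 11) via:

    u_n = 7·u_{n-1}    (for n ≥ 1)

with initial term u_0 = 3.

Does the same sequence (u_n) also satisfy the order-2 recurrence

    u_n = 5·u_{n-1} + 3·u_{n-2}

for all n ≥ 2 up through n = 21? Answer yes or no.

yes

Terms u_0..u_21: 3, 10, 4, 6, 9, 8, 1, 7, 5, 2, 3, 10, 4, 6, 9, 8, 1, 7, 5, 2, 3, 10
n=2: candidate gives 4, actual u_2 = 4 ✓
n=3: candidate gives 6, actual u_3 = 6 ✓
n=4: candidate gives 9, actual u_4 = 9 ✓
n=5: candidate gives 8, actual u_5 = 8 ✓
n=6: candidate gives 1, actual u_6 = 1 ✓
n=7: candidate gives 7, actual u_7 = 7 ✓
n=8: candidate gives 5, actual u_8 = 5 ✓
n=9: candidate gives 2, actual u_9 = 2 ✓
n=10: candidate gives 3, actual u_10 = 3 ✓
n=11: candidate gives 10, actual u_11 = 10 ✓
n=12: candidate gives 4, actual u_12 = 4 ✓
n=13: candidate gives 6, actual u_13 = 6 ✓
n=14: candidate gives 9, actual u_14 = 9 ✓
n=15: candidate gives 8, actual u_15 = 8 ✓
n=16: candidate gives 1, actual u_16 = 1 ✓
n=17: candidate gives 7, actual u_17 = 7 ✓
n=18: candidate gives 5, actual u_18 = 5 ✓
n=19: candidate gives 2, actual u_19 = 2 ✓
n=20: candidate gives 3, actual u_20 = 3 ✓
n=21: candidate gives 10, actual u_21 = 10 ✓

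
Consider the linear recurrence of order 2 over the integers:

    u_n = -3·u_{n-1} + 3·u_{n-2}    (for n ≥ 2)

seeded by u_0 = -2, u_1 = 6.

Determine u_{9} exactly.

267786

u_2 = -3·6 + 3·-2 = -24
u_3 = -3·-24 + 3·6 = 90
u_4 = -3·90 + 3·-24 = -342
u_5 = -3·-342 + 3·90 = 1296
u_6 = -3·1296 + 3·-342 = -4914
u_7 = -3·-4914 + 3·1296 = 18630
u_8 = -3·18630 + 3·-4914 = -70632
u_9 = -3·-70632 + 3·18630 = 267786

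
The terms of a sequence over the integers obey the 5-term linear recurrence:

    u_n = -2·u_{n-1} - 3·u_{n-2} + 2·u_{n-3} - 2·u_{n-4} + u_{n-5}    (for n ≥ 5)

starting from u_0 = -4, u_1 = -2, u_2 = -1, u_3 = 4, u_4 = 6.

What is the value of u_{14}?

5782

u_5 = -2·6 + -3·4 + 2·-1 + -2·-2 + 1·-4 = -26
u_6 = -2·-26 + -3·6 + 2·4 + -2·-1 + 1·-2 = 42
u_7 = -2·42 + -3·-26 + 2·6 + -2·4 + 1·-1 = -3
u_8 = -2·-3 + -3·42 + 2·-26 + -2·6 + 1·4 = -180
u_9 = -2·-180 + -3·-3 + 2·42 + -2·-26 + 1·6 = 511
u_10 = -2·511 + -3·-180 + 2·-3 + -2·42 + 1·-26 = -598
u_11 = -2·-598 + -3·511 + 2·-180 + -2·-3 + 1·42 = -649
u_12 = -2·-649 + -3·-598 + 2·511 + -2·-180 + 1·-3 = 4471
u_13 = -2·4471 + -3·-649 + 2·-598 + -2·511 + 1·-180 = -9393
u_14 = -2·-9393 + -3·4471 + 2·-649 + -2·-598 + 1·511 = 5782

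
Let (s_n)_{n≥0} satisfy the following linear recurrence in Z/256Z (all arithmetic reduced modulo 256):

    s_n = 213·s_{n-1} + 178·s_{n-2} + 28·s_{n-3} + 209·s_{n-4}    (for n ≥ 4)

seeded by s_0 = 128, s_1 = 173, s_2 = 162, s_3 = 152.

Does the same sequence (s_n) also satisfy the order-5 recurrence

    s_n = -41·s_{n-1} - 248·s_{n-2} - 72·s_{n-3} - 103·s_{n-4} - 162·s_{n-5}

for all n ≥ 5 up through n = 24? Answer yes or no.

yes

Terms s_0..s_24: 128, 173, 162, 152, 136, 205, 3, 1, 95, 110, 35, 208, 253, 195, 124, 62, 175, 122, 52, 218, 193, 115, 45, 125, 112
n=5: candidate gives 205, actual s_5 = 205 ✓
n=6: candidate gives 3, actual s_6 = 3 ✓
n=7: candidate gives 1, actual s_7 = 1 ✓
n=8: candidate gives 95, actual s_8 = 95 ✓
n=9: candidate gives 110, actual s_9 = 110 ✓
n=10: candidate gives 35, actual s_10 = 35 ✓
n=11: candidate gives 208, actual s_11 = 208 ✓
n=12: candidate gives 253, actual s_12 = 253 ✓
n=13: candidate gives 195, actual s_13 = 195 ✓
n=14: candidate gives 124, actual s_14 = 124 ✓
n=15: candidate gives 62, actual s_15 = 62 ✓
n=16: candidate gives 175, actual s_16 = 175 ✓
n=17: candidate gives 122, actual s_17 = 122 ✓
n=18: candidate gives 52, actual s_18 = 52 ✓
n=19: candidate gives 218, actual s_19 = 218 ✓
n=20: candidate gives 193, actual s_20 = 193 ✓
n=21: candidate gives 115, actual s_21 = 115 ✓
n=22: candidate gives 45, actual s_22 = 45 ✓
n=23: candidate gives 125, actual s_23 = 125 ✓
n=24: candidate gives 112, actual s_24 = 112 ✓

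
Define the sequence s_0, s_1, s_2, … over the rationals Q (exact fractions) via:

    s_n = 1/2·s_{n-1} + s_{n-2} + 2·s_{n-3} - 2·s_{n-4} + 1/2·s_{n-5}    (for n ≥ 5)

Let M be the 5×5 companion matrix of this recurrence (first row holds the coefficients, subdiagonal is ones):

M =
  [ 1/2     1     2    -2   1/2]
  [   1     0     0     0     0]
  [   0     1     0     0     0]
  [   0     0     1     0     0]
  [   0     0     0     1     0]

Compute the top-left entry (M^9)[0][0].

(M^9)[0][0] is the top entry after applying M 9 times to the unit state (1, 0, 0, 0, 0). Equivalently it is h_{13} for the auxiliary sequence (h_n) obeying the same recurrence with h_4 = 1 and h_i = 0 for 0 ≤ i < 4:
h_5 = 1/2·1 + 1·0 + 2·0 + -2·0 + 1/2·0 = 1/2
h_6 = 1/2·1/2 + 1·1 + 2·0 + -2·0 + 1/2·0 = 5/4
h_7 = 1/2·5/4 + 1·1/2 + 2·1 + -2·0 + 1/2·0 = 25/8
h_8 = 1/2·25/8 + 1·5/4 + 2·1/2 + -2·1 + 1/2·0 = 29/16
h_9 = 1/2·29/16 + 1·25/8 + 2·5/4 + -2·1/2 + 1/2·1 = 193/32
h_10 = 1/2·193/32 + 1·29/16 + 2·25/8 + -2·5/4 + 1/2·1/2 = 565/64
h_11 = 1/2·565/64 + 1·193/32 + 2·29/16 + -2·25/8 + 1/2·5/4 = 1081/128
h_12 = 1/2·1081/128 + 1·565/64 + 2·193/32 + -2·29/16 + 1/2·25/8 = 5901/256
h_13 = 1/2·5901/256 + 1·1081/128 + 2·565/64 + -2·193/32 + 1/2·29/16 = 13553/512

13553/512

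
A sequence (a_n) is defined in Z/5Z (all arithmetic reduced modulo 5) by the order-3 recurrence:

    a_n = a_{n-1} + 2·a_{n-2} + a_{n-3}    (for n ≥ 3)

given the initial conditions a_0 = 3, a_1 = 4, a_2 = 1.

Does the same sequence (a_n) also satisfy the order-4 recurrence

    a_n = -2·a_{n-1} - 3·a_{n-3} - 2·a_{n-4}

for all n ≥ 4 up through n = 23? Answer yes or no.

yes

Terms a_0..a_23: 3, 4, 1, 2, 3, 3, 1, 0, 0, 1, 1, 3, 1, 3, 3, 0, 4, 2, 0, 3, 0, 1, 4, 1
n=4: candidate gives 3, actual a_4 = 3 ✓
n=5: candidate gives 3, actual a_5 = 3 ✓
n=6: candidate gives 1, actual a_6 = 1 ✓
n=7: candidate gives 0, actual a_7 = 0 ✓
n=8: candidate gives 0, actual a_8 = 0 ✓
n=9: candidate gives 1, actual a_9 = 1 ✓
n=10: candidate gives 1, actual a_10 = 1 ✓
n=11: candidate gives 3, actual a_11 = 3 ✓
n=12: candidate gives 1, actual a_12 = 1 ✓
n=13: candidate gives 3, actual a_13 = 3 ✓
n=14: candidate gives 3, actual a_14 = 3 ✓
n=15: candidate gives 0, actual a_15 = 0 ✓
n=16: candidate gives 4, actual a_16 = 4 ✓
n=17: candidate gives 2, actual a_17 = 2 ✓
n=18: candidate gives 0, actual a_18 = 0 ✓
n=19: candidate gives 3, actual a_19 = 3 ✓
n=20: candidate gives 0, actual a_20 = 0 ✓
n=21: candidate gives 1, actual a_21 = 1 ✓
n=22: candidate gives 4, actual a_22 = 4 ✓
n=23: candidate gives 1, actual a_23 = 1 ✓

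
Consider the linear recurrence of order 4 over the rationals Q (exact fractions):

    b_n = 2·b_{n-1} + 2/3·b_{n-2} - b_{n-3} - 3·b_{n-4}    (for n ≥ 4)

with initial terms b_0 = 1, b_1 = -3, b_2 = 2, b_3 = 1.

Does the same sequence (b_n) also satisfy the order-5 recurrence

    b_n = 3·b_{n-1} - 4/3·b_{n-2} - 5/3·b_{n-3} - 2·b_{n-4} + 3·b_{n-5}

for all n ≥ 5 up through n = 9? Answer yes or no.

yes

Terms b_0..b_9: 1, -3, 2, 1, 10/3, 43/3, 215/9, 51, 2527/27, 4166/27
n=5: candidate gives 43/3, actual b_5 = 43/3 ✓
n=6: candidate gives 215/9, actual b_6 = 215/9 ✓
n=7: candidate gives 51, actual b_7 = 51 ✓
n=8: candidate gives 2527/27, actual b_8 = 2527/27 ✓
n=9: candidate gives 4166/27, actual b_9 = 4166/27 ✓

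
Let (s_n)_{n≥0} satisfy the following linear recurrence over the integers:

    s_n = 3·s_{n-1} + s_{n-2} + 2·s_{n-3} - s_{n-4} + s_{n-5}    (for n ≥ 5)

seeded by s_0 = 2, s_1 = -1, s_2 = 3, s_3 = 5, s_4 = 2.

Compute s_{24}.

s_5 = 3·2 + 1·5 + 2·3 + -1·-1 + 1·2 = 20
s_6 = 3·20 + 1·2 + 2·5 + -1·3 + 1·-1 = 68
s_7 = 3·68 + 1·20 + 2·2 + -1·5 + 1·3 = 226
s_8 = 3·226 + 1·68 + 2·20 + -1·2 + 1·5 = 789
s_9 = 3·789 + 1·226 + 2·68 + -1·20 + 1·2 = 2711
s_10 = 3·2711 + 1·789 + 2·226 + -1·68 + 1·20 = 9326
s_11 = 3·9326 + 1·2711 + 2·789 + -1·226 + 1·68 = 32109
s_12 = 3·32109 + 1·9326 + 2·2711 + -1·789 + 1·226 = 110512
s_13 = 3·110512 + 1·32109 + 2·9326 + -1·2711 + 1·789 = 380375
s_14 = 3·380375 + 1·110512 + 2·32109 + -1·9326 + 1·2711 = 1309240
s_15 = 3·1309240 + 1·380375 + 2·110512 + -1·32109 + 1·9326 = 4506336
s_16 = 3·4506336 + 1·1309240 + 2·380375 + -1·110512 + 1·32109 = 15510595
s_17 = 3·15510595 + 1·4506336 + 2·1309240 + -1·380375 + 1·110512 = 53386738
s_18 = 3·53386738 + 1·15510595 + 2·4506336 + -1·1309240 + 1·380375 = 183754616
s_19 = 3·183754616 + 1·53386738 + 2·15510595 + -1·4506336 + 1·1309240 = 632474680
s_20 = 3·632474680 + 1·183754616 + 2·53386738 + -1·15510595 + 1·4506336 = 2176947873
s_21 = 3·2176947873 + 1·632474680 + 2·183754616 + -1·53386738 + 1·15510595 = 7492951388
s_22 = 3·7492951388 + 1·2176947873 + 2·632474680 + -1·183754616 + 1·53386738 = 25790383519
s_23 = 3·25790383519 + 1·7492951388 + 2·2176947873 + -1·632474680 + 1·183754616 = 88769277627
s_24 = 3·88769277627 + 1·25790383519 + 2·7492951388 + -1·2176947873 + 1·632474680 = 305539645983

305539645983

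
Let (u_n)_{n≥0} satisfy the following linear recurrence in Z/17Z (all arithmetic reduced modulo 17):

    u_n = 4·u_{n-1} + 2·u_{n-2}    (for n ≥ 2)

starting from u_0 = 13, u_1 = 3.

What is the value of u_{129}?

6

u_2 = 4·3 + 2·13 = 4
u_3 = 4·4 + 2·3 = 5
u_4 = 4·5 + 2·4 = 11
u_5 = 4·11 + 2·5 = 3
u_6 = 4·3 + 2·11 = 0
u_7 = 4·0 + 2·3 = 6
u_8 = 4·6 + 2·0 = 7
u_9 = 4·7 + 2·6 = 6
u_10 = 4·6 + 2·7 = 4
u_11 = 4·4 + 2·6 = 11
u_12 = 4·11 + 2·4 = 1
u_13 = 4·1 + 2·11 = 9
u_14 = 4·9 + 2·1 = 4
u_15 = 4·4 + 2·9 = 0
u_16 = 4·0 + 2·4 = 8
u_17 = 4·8 + 2·0 = 15
u_18 = 4·15 + 2·8 = 8
u_19 = 4·8 + 2·15 = 11
u_20 = 4·11 + 2·8 = 9
u_21 = 4·9 + 2·11 = 7
u_22 = 4·7 + 2·9 = 12
u_23 = 4·12 + 2·7 = 11
u_24 = 4·11 + 2·12 = 0
u_25 = 4·0 + 2·11 = 5
u_26 = 4·5 + 2·0 = 3
u_27 = 4·3 + 2·5 = 5
u_28 = 4·5 + 2·3 = 9
u_29 = 4·9 + 2·5 = 12
u_30 = 4·12 + 2·9 = 15
u_31 = 4·15 + 2·12 = 16
u_32 = 4·16 + 2·15 = 9
u_33 = 4·9 + 2·16 = 0
u_34 = 4·0 + 2·9 = 1
u_35 = 4·1 + 2·0 = 4
u_36 = 4·4 + 2·1 = 1
u_37 = 4·1 + 2·4 = 12
u_38 = 4·12 + 2·1 = 16
u_39 = 4·16 + 2·12 = 3
u_40 = 4·3 + 2·16 = 10
u_41 = 4·10 + 2·3 = 12
u_42 = 4·12 + 2·10 = 0
u_43 = 4·0 + 2·12 = 7
u_44 = 4·7 + 2·0 = 11
u_45 = 4·11 + 2·7 = 7
u_46 = 4·7 + 2·11 = 16
u_47 = 4·16 + 2·7 = 10
u_48 = 4·10 + 2·16 = 4
u_49 = 4·4 + 2·10 = 2
u_50 = 4·2 + 2·4 = 16
u_51 = 4·16 + 2·2 = 0
u_52 = 4·0 + 2·16 = 15
u_53 = 4·15 + 2·0 = 9
u_54 = 4·9 + 2·15 = 15
u_55 = 4·15 + 2·9 = 10
u_56 = 4·10 + 2·15 = 2
u_57 = 4·2 + 2·10 = 11
u_58 = 4·11 + 2·2 = 14
u_59 = 4·14 + 2·11 = 10
u_60 = 4·10 + 2·14 = 0
u_61 = 4·0 + 2·10 = 3
u_62 = 4·3 + 2·0 = 12
u_63 = 4·12 + 2·3 = 3
u_64 = 4·3 + 2·12 = 2
u_65 = 4·2 + 2·3 = 14
u_66 = 4·14 + 2·2 = 9
u_67 = 4·9 + 2·14 = 13
u_68 = 4·13 + 2·9 = 2
u_69 = 4·2 + 2·13 = 0
u_70 = 4·0 + 2·2 = 4
u_71 = 4·4 + 2·0 = 16
u_72 = 4·16 + 2·4 = 4
u_73 = 4·4 + 2·16 = 14
u_74 = 4·14 + 2·4 = 13
u_75 = 4·13 + 2·14 = 12
u_76 = 4·12 + 2·13 = 6
u_77 = 4·6 + 2·12 = 14
u_78 = 4·14 + 2·6 = 0
u_79 = 4·0 + 2·14 = 11
u_80 = 4·11 + 2·0 = 10
u_81 = 4·10 + 2·11 = 11
u_82 = 4·11 + 2·10 = 13
u_83 = 4·13 + 2·11 = 6
u_84 = 4·6 + 2·13 = 16
u_85 = 4·16 + 2·6 = 8
u_86 = 4·8 + 2·16 = 13
u_87 = 4·13 + 2·8 = 0
u_88 = 4·0 + 2·13 = 9
u_89 = 4·9 + 2·0 = 2
u_90 = 4·2 + 2·9 = 9
u_91 = 4·9 + 2·2 = 6
u_92 = 4·6 + 2·9 = 8
u_93 = 4·8 + 2·6 = 10
u_94 = 4·10 + 2·8 = 5
u_95 = 4·5 + 2·10 = 6
u_96 = 4·6 + 2·5 = 0
u_97 = 4·0 + 2·6 = 12
u_98 = 4·12 + 2·0 = 14
u_99 = 4·14 + 2·12 = 12
u_100 = 4·12 + 2·14 = 8
u_101 = 4·8 + 2·12 = 5
u_102 = 4·5 + 2·8 = 2
u_103 = 4·2 + 2·5 = 1
u_104 = 4·1 + 2·2 = 8
u_105 = 4·8 + 2·1 = 0
u_106 = 4·0 + 2·8 = 16
u_107 = 4·16 + 2·0 = 13
u_108 = 4·13 + 2·16 = 16
u_109 = 4·16 + 2·13 = 5
u_110 = 4·5 + 2·16 = 1
u_111 = 4·1 + 2·5 = 14
u_112 = 4·14 + 2·1 = 7
u_113 = 4·7 + 2·14 = 5
u_114 = 4·5 + 2·7 = 0
u_115 = 4·0 + 2·5 = 10
u_116 = 4·10 + 2·0 = 6
u_117 = 4·6 + 2·10 = 10
u_118 = 4·10 + 2·6 = 1
u_119 = 4·1 + 2·10 = 7
u_120 = 4·7 + 2·1 = 13
u_121 = 4·13 + 2·7 = 15
u_122 = 4·15 + 2·13 = 1
u_123 = 4·1 + 2·15 = 0
u_124 = 4·0 + 2·1 = 2
u_125 = 4·2 + 2·0 = 8
u_126 = 4·8 + 2·2 = 2
u_127 = 4·2 + 2·8 = 7
u_128 = 4·7 + 2·2 = 15
u_129 = 4·15 + 2·7 = 6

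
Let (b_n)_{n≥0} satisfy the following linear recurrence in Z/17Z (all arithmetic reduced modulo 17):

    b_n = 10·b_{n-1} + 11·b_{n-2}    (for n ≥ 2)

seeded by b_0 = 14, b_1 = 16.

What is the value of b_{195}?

b_2 = 10·16 + 11·14 = 8
b_3 = 10·8 + 11·16 = 1
b_4 = 10·1 + 11·8 = 13
b_5 = 10·13 + 11·1 = 5
b_6 = 10·5 + 11·13 = 6
b_7 = 10·6 + 11·5 = 13
b_8 = 10·13 + 11·6 = 9
b_9 = 10·9 + 11·13 = 12
b_10 = 10·12 + 11·9 = 15
b_11 = 10·15 + 11·12 = 10
b_12 = 10·10 + 11·15 = 10
b_13 = 10·10 + 11·10 = 6
b_14 = 10·6 + 11·10 = 0
b_15 = 10·0 + 11·6 = 15
b_16 = 10·15 + 11·0 = 14
b_17 = 10·14 + 11·15 = 16
(b_16, b_17) = (14, 16) = (b_0, b_1), so the sequence has period 16.
195 ≡ 3 (mod 16), hence b_195 = b_3 = 1.

1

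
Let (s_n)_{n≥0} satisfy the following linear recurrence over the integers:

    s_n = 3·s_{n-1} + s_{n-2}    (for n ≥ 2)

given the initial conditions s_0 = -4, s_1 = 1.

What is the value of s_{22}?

s_2 = 3·1 + 1·-4 = -1
s_3 = 3·-1 + 1·1 = -2
s_4 = 3·-2 + 1·-1 = -7
s_5 = 3·-7 + 1·-2 = -23
s_6 = 3·-23 + 1·-7 = -76
s_7 = 3·-76 + 1·-23 = -251
s_8 = 3·-251 + 1·-76 = -829
s_9 = 3·-829 + 1·-251 = -2738
s_10 = 3·-2738 + 1·-829 = -9043
s_11 = 3·-9043 + 1·-2738 = -29867
s_12 = 3·-29867 + 1·-9043 = -98644
s_13 = 3·-98644 + 1·-29867 = -325799
s_14 = 3·-325799 + 1·-98644 = -1076041
s_15 = 3·-1076041 + 1·-325799 = -3553922
s_16 = 3·-3553922 + 1·-1076041 = -11737807
s_17 = 3·-11737807 + 1·-3553922 = -38767343
s_18 = 3·-38767343 + 1·-11737807 = -128039836
s_19 = 3·-128039836 + 1·-38767343 = -422886851
s_20 = 3·-422886851 + 1·-128039836 = -1396700389
s_21 = 3·-1396700389 + 1·-422886851 = -4612988018
s_22 = 3·-4612988018 + 1·-1396700389 = -15235664443

-15235664443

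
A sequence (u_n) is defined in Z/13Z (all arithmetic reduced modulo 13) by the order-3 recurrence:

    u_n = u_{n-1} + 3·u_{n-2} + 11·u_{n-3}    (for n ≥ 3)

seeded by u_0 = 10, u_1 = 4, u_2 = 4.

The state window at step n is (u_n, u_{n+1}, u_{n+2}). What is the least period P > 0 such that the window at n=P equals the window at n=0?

84

n=0: window = (10, 4, 4)
n=1: window = (4, 4, 9)
n=2: window = (4, 9, 0)
n=3: window = (9, 0, 6)
n=4: window = (0, 6, 1)
n=5: window = (6, 1, 6)
n=6: window = (1, 6, 10)
n=7: window = (6, 10, 0)
n=8: window = (10, 0, 5)
n=9: window = (0, 5, 11)
n=10: window = (5, 11, 0)
n=11: window = (11, 0, 10)
n=12: window = (0, 10, 1)
n=13: window = (10, 1, 5)
n=14: window = (1, 5, 1)
n=15: window = (5, 1, 1)
n=16: window = (1, 1, 7)
n=17: window = (1, 7, 8)
n=18: window = (7, 8, 1)
n=19: window = (8, 1, 11)
n=20: window = (1, 11, 11)
n=21: window = (11, 11, 3)
n=22: window = (11, 3, 1)
n=23: window = (3, 1, 1)
n=24: window = (1, 1, 11)
n=25: window = (1, 11, 12)
n=26: window = (11, 12, 4)
n=27: window = (12, 4, 5)
n=28: window = (4, 5, 6)
n=29: window = (5, 6, 0)
n=30: window = (6, 0, 8)
n=31: window = (0, 8, 9)
n=32: window = (8, 9, 7)
n=33: window = (9, 7, 5)
n=34: window = (7, 5, 8)
n=35: window = (5, 8, 9)
n=36: window = (8, 9, 10)
n=37: window = (9, 10, 8)
n=38: window = (10, 8, 7)
n=39: window = (8, 7, 11)
n=40: window = (7, 11, 3)
…
n=82: window = (6, 2, 10)
n=83: window = (2, 10, 4)
n=84: window = (10, 4, 4)
window at n=84 equals window at n=0 → period = 84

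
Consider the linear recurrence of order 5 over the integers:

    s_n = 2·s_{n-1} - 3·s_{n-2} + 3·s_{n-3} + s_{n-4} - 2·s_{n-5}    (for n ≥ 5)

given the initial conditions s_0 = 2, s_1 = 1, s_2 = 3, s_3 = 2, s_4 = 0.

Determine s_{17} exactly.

-726

s_5 = 2·0 + -3·2 + 3·3 + 1·1 + -2·2 = 0
s_6 = 2·0 + -3·0 + 3·2 + 1·3 + -2·1 = 7
s_7 = 2·7 + -3·0 + 3·0 + 1·2 + -2·3 = 10
s_8 = 2·10 + -3·7 + 3·0 + 1·0 + -2·2 = -5
s_9 = 2·-5 + -3·10 + 3·7 + 1·0 + -2·0 = -19
s_10 = 2·-19 + -3·-5 + 3·10 + 1·7 + -2·0 = 14
s_11 = 2·14 + -3·-19 + 3·-5 + 1·10 + -2·7 = 66
s_12 = 2·66 + -3·14 + 3·-19 + 1·-5 + -2·10 = 8
s_13 = 2·8 + -3·66 + 3·14 + 1·-19 + -2·-5 = -149
s_14 = 2·-149 + -3·8 + 3·66 + 1·14 + -2·-19 = -72
s_15 = 2·-72 + -3·-149 + 3·8 + 1·66 + -2·14 = 365
s_16 = 2·365 + -3·-72 + 3·-149 + 1·8 + -2·66 = 375
s_17 = 2·375 + -3·365 + 3·-72 + 1·-149 + -2·8 = -726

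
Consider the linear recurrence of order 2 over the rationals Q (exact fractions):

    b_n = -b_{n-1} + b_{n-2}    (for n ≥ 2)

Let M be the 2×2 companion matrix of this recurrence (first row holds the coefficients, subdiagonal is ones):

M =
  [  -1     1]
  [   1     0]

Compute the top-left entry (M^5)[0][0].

-8

(M^5)[0][0] is the top entry after applying M 5 times to the unit state (1, 0). Equivalently it is h_{6} for the auxiliary sequence (h_n) obeying the same recurrence with h_1 = 1 and h_i = 0 for 0 ≤ i < 1:
h_2 = -1·1 + 1·0 = -1
h_3 = -1·-1 + 1·1 = 2
h_4 = -1·2 + 1·-1 = -3
h_5 = -1·-3 + 1·2 = 5
h_6 = -1·5 + 1·-3 = -8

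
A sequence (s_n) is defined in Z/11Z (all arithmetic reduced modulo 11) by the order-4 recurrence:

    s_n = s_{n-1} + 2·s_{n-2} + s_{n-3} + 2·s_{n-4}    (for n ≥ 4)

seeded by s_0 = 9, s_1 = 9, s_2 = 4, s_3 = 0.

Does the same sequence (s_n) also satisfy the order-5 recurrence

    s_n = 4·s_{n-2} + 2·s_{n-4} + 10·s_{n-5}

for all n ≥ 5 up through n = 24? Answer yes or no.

Terms s_0..s_24: 9, 9, 4, 0, 2, 2, 3, 9, 10, 2, 4, 3, 0, 3, 3, 4, 2, 8, 0, 4, 5, 7, 10, 4, 8
n=5: candidate gives 9, actual s_5 = 2 ✗

no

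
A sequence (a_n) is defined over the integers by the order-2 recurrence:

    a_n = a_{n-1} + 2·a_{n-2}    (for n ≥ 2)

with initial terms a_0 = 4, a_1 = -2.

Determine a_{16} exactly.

a_2 = 1·-2 + 2·4 = 6
a_3 = 1·6 + 2·-2 = 2
a_4 = 1·2 + 2·6 = 14
a_5 = 1·14 + 2·2 = 18
a_6 = 1·18 + 2·14 = 46
a_7 = 1·46 + 2·18 = 82
a_8 = 1·82 + 2·46 = 174
a_9 = 1·174 + 2·82 = 338
a_10 = 1·338 + 2·174 = 686
a_11 = 1·686 + 2·338 = 1362
a_12 = 1·1362 + 2·686 = 2734
a_13 = 1·2734 + 2·1362 = 5458
a_14 = 1·5458 + 2·2734 = 10926
a_15 = 1·10926 + 2·5458 = 21842
a_16 = 1·21842 + 2·10926 = 43694

43694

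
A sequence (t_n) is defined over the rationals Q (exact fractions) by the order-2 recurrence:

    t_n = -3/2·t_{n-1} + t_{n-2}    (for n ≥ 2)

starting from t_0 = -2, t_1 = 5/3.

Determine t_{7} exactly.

26213/192

t_2 = -3/2·5/3 + 1·-2 = -9/2
t_3 = -3/2·-9/2 + 1·5/3 = 101/12
t_4 = -3/2·101/12 + 1·-9/2 = -137/8
t_5 = -3/2·-137/8 + 1·101/12 = 1637/48
t_6 = -3/2·1637/48 + 1·-137/8 = -2185/32
t_7 = -3/2·-2185/32 + 1·1637/48 = 26213/192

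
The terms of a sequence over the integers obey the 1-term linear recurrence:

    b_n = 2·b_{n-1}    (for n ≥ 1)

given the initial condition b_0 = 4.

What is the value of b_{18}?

b_1 = 2·4 = 8
b_2 = 2·8 = 16
b_3 = 2·16 = 32
b_4 = 2·32 = 64
b_5 = 2·64 = 128
b_6 = 2·128 = 256
b_7 = 2·256 = 512
b_8 = 2·512 = 1024
b_9 = 2·1024 = 2048
b_10 = 2·2048 = 4096
b_11 = 2·4096 = 8192
b_12 = 2·8192 = 16384
b_13 = 2·16384 = 32768
b_14 = 2·32768 = 65536
b_15 = 2·65536 = 131072
b_16 = 2·131072 = 262144
b_17 = 2·262144 = 524288
b_18 = 2·524288 = 1048576

1048576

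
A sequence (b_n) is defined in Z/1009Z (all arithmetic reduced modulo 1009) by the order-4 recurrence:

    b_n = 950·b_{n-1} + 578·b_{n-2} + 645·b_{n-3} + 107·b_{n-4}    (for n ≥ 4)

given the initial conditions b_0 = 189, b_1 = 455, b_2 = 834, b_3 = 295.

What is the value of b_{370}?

466

b_4 = 950·295 + 578·834 + 645·455 + 107·189 = 406
b_5 = 950·406 + 578·295 + 645·834 + 107·455 = 637
b_6 = 950·637 + 578·406 + 645·295 + 107·834 = 350
b_7 = 950·350 + 578·637 + 645·406 + 107·295 = 256
b_8 = 950·256 + 578·350 + 645·637 + 107·406 = 788
b_9 = 950·788 + 578·256 + 645·350 + 107·637 = 866
Continuing the recurrence:
  b_10 = 531;  b_11 = 916;  b_12 = 777;  b_13 = 572;  b_14 = 518;  b_15 = 212
  b_16 = 387;  b_17 = 607;  b_18 = 655;  b_19 = 289;  b_20 = 380;  b_21 = 412
  b_22 = 799;  b_23 = 860;  b_24 = 83;  b_25 = 244;  b_26 = 768;  b_27 = 124
  b_28 = 476;  b_29 = 16;  b_30 = 452;  b_31 = 168;  b_32 = 815;  b_33 = 220
  b_34 = 333;  b_35 = 359;  b_36 = 834;  b_37 = 84;  b_38 = 649;  b_39 = 375
  b_40 = 996;  b_41 = 359;  b_42 = 103;  b_43 = 86;  b_44 = 86;  b_45 = 150
  b_46 = 395;  b_47 = 933;  b_48 = 731;  b_49 = 130;  b_50 = 457;  b_51 = 986
  b_52 = 763;  b_53 = 132;  b_54 = 123;  b_55 = 736;  b_56 = 723;  b_57 = 971
  b_58 = 926;  b_59 = 313;  b_60 = 536;  b_61 = 879;  b_62 = 937;  b_63 = 574
  b_64 = 938;  b_65 = 154;  b_66 = 621;  b_67 = 393;  b_68 = 677;  b_69 = 852
  b_70 = 75;  b_71 = 125;  b_72 = 86;  b_73 = 879;  b_74 = 732;  b_75 = 967
  b_76 = 803;  b_77 = 130;  b_78 = 171;  b_79 = 335;  b_80 = 630;  b_81 = 163
  b_82 = 648;  b_83 = 740;  b_84 = 947;  b_85 = 48;  b_86 = 441;  b_87 = 555
  b_88 = 283;  b_89 = 382;  b_90 = 329;  b_91 = 354;  b_92 = 978;  b_93 = 425
  b_94 = 578;  b_95 = 388;  b_96 = 816;  b_97 = 104;  b_98 = 688;  b_99 = 118
  b_100 = 234;  b_101 = 750;  b_102 = 586;  b_103 = 469;  b_104 = 517;  b_105 = 571
  b_106 = 728;  b_107 = 758;  b_108 = 548;  b_109 = 97;  b_110 = 1006;  b_111 = 435
  b_112 = 974;  b_113 = 608;  b_114 = 154;  b_115 = 41;  b_116 = 778;  b_117 = 922
  b_118 = 303;  b_119 = 128;  b_120 = 985;  b_121 = 195;  b_122 = 812;  b_123 = 460
  b_124 = 363;  b_125 = 30;  b_126 = 354;  b_127 = 316;  b_128 = 990;  b_129 = 610
  b_130 = 998;  b_131 = 447;  b_132 = 491;  b_133 = 7;  b_134 = 438;  b_135 = 677
  b_136 = 870;  b_137 = 682;  b_138 = 720;  b_139 = 521;  b_140 = 211;  b_141 = 701
  b_142 = 283;  b_143 = 148;  b_144 = 957;  b_145 = 67;  b_146 = 922;  b_147 = 930
  b_148 = 98;  b_149 = 510;  b_150 = 596;  b_151 = 574;  b_152 = 262;  b_153 = 572
  b_154 = 776;  b_155 = 650;  b_156 = 961;  b_157 = 877;  b_158 = 24;  b_159 = 229
  b_160 = 895;  b_161 = 193;  b_162 = 346;  b_163 = 744;  b_164 = 994;  b_165 = 726
  b_166 = 249;  b_167 = 640;  b_168 = 724;  b_169 = 451;  b_170 = 899;  b_171 = 473
  b_172 = 410;  b_173 = 495;  b_174 = 626;  b_175 = 206;  b_176 = 465;  b_177 = 481
  b_178 = 319;  b_179 = 989;  b_180 = 702;  b_181 = 426;  b_182 = 273;  b_183 = 705
  b_184 = 934;  b_185 = 939;  b_186 = 756;  b_187 = 518;  b_188 = 81;  b_189 = 852
  b_190 = 889;  b_191 = 798;  b_192 = 832;  b_193 = 122;  b_194 = 874;  b_195 = 261
  b_196 = 628;  b_197 = 434;  b_198 = 904;  b_199 = 887;  b_200 = 15;  b_201 = 140
  b_202 = 286;  b_203 = 127;  b_204 = 497;  b_205 = 364;  b_206 = 941;  b_207 = 671
  b_208 = 203;  b_209 = 646;  b_210 = 239;  b_211 = 6;  b_212 = 40;  b_213 = 387
  b_214 = 469;  b_215 = 477;  b_216 = 406;  b_217 = 356;  b_218 = 418;  b_219 = 614
  b_220 = 174;  b_221 = 514;  b_222 = 448;  b_223 = 592;  b_224 = 43;  b_225 = 504
  b_226 = 105;  b_227 = 848;  b_228 = 306;  b_229 = 451;  b_230 = 136;  b_231 = 945
  b_232 = 403;  b_233 = 542;  b_234 = 680;  b_235 = 554;  b_236 = 351;  b_237 = 1005
  b_238 = 561;  b_239 = 30;  b_240 = 279;  b_241 = 65;  b_242 = 698;  b_243 = 960
  b_244 = 856;  b_245 = 973;  b_246 = 158;  b_247 = 139;  b_248 = 145;  b_249 = 333
  b_250 = 203;  b_251 = 321;  b_252 = 770;  b_253 = 947;  b_254 = 445;  b_255 = 730
  b_256 = 254;  b_257 = 216;  b_258 = 719;  b_259 = 478;  b_260 = 946;  b_261 = 28
  b_262 = 81;  b_263 = 727;  b_264 = 109;  b_265 = 840;  b_266 = 650;  b_267 = 963
  b_268 = 570;  b_269 = 916;  b_270 = 488;  b_271 = 689;  b_272 = 258;  b_273 = 700
  b_274 = 54;  b_275 = 832;  b_276 = 117;  b_277 = 521;  b_278 = 139;  b_279 = 349
  b_280 = 679;  b_281 = 327;  b_282 = 684;  b_283 = 386;  b_284 = 296;  b_285 = 738
  b_286 = 699;  b_287 = 37;  b_288 = 412;  b_289 = 201;  b_290 = 37;  b_291 = 274
  b_292 = 356;  b_293 = 111;  b_294 = 524;  b_295 = 579;  b_296 = 23;  b_297 = 69
  b_298 = 840;  b_299 = 516;  b_300 = 569;  b_301 = 606;  b_302 = 447;  b_303 = 461
  b_304 = 836;  b_305 = 206;  b_306 = 956;  b_307 = 406;  b_308 = 240;  b_309 = 511
  b_310 = 521;  b_311 = 739;  b_312 = 349;  b_313 = 163;  b_314 = 45;  b_315 = 209
  b_316 = 771;  b_317 = 699;  b_318 = 166;  b_319 = 741;  b_320 = 361;  b_321 = 615
  b_322 = 122;  b_323 = 518;  b_324 = 17;  b_325 = 954;  b_326 = 22;  b_327 = 6
  b_328 = 904;  b_329 = 815;  b_330 = 367;  b_331 = 932;  b_332 = 593;  b_333 = 249
  b_334 = 841;  b_335 = 373;  b_336 = 9;  b_337 = 158;  b_338 = 545;  b_339 = 958
  b_340 = 139;  b_341 = 809;  b_342 = 518;  b_343 = 594;  b_344 = 899;  b_345 = 628
  b_346 = 918;  b_347 = 748;  b_348 = 923;  b_349 = 950;  b_350 = 698;  b_351 = 741
  b_352 = 687;  b_353 = 246;  b_354 = 869;  b_355 = 856;  b_356 = 864;  b_357 = 430
  b_358 = 144;  b_359 = 996;  b_360 = 756;  b_361 = 1007;  b_362 = 149;  b_363 = 34
  b_364 = 260;  b_365 = 312;  b_366 = 233;  b_367 = 921;  b_368 = 641
b_369 = 950·641 + 578·921 + 645·233 + 107·312 = 140
b_370 = 950·140 + 578·641 + 645·921 + 107·233 = 466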